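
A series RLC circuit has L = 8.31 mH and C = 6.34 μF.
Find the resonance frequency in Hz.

Step 1 — Resonance condition Im(Z)=0 gives ω₀ = 1/√(LC).
Step 2 — ω₀ = 1/√(0.00831·6.34e-06) = 4357 rad/s.
Step 3 — f₀ = ω₀/(2π) = 693.4 Hz.

f₀ = 693.4 Hz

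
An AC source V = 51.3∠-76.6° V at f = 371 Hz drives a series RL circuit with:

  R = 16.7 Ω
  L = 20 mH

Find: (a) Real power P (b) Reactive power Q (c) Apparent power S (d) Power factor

Step 1 — Angular frequency: ω = 2π·f = 2π·371 = 2331 rad/s.
Step 2 — Component impedances:
  R: Z = R = 16.7 Ω
  L: Z = jωL = j·2331·0.02 = 0 + j46.62 Ω
Step 3 — Series combination: Z_total = R + L = 16.7 + j46.62 Ω = 49.52∠70.3° Ω.
Step 4 — Source phasor: V = 51.3∠-76.6° V = 11.89 - j49.9 V.
Step 5 — Current: I = V / Z = -0.8677 - j0.5658 A = 1.036∠-146.9° A.
Step 6 — Complex power: S = V·I* = 17.92 + j50.03 VA.
Step 7 — Real power: P = Re(S) = 17.92 W.
Step 8 — Reactive power: Q = Im(S) = 50.03 VAR.
Step 9 — Apparent power: |S| = 53.14 VA.
Step 10 — Power factor: PF = P/|S| = 0.3372 (lagging).

(a) P = 17.92 W  (b) Q = 50.03 VAR  (c) S = 53.14 VA  (d) PF = 0.3372 (lagging)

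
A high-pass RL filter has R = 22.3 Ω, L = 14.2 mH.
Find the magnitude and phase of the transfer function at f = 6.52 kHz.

Step 1 — Angular frequency: ω = 2π·6520 = 4.097e+04 rad/s.
Step 2 — Transfer function: H(jω) = jωL/(R + jωL).
Step 3 — Numerator jωL = j·581.7; denominator R + jωL = 22.3 + j581.7.
Step 4 — H = 0.9985 + j0.03828.
Step 5 — Magnitude: |H| = 0.9993 (-0.0 dB); phase: φ = 2.2°.

|H| = 0.9993 (-0.0 dB), φ = 2.2°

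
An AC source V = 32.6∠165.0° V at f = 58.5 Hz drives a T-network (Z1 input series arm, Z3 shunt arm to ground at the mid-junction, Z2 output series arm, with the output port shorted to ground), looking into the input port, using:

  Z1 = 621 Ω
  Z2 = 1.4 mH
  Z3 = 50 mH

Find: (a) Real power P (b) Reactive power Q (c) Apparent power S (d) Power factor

Step 1 — Angular frequency: ω = 2π·f = 2π·58.5 = 367.6 rad/s.
Step 2 — Component impedances:
  Z1: Z = R = 621 Ω
  Z2: Z = jωL = j·367.6·0.0014 = 0 + j0.5146 Ω
  Z3: Z = jωL = j·367.6·0.05 = 0 + j18.38 Ω
Step 3 — With the output port shorted to ground, the output series arm Z2 runs from the junction to ground; the shunt arm Z3 also runs from the junction to ground. They appear in parallel: Z3 || Z2 = 0 + j0.5006 Ω.
Step 4 — Series with input arm Z1: Z_in = Z1 + (Z3 || Z2) = 621 + j0.5006 Ω = 621∠0.0° Ω.
Step 5 — Source phasor: V = 32.6∠165.0° V = -31.49 + j8.438 V.
Step 6 — Current: I = V / Z = -0.0507 + j0.01363 A = 0.0525∠165.0° A.
Step 7 — Complex power: S = V·I* = 1.711 + j0.00138 VA.
Step 8 — Real power: P = Re(S) = 1.711 W.
Step 9 — Reactive power: Q = Im(S) = 0.00138 VAR.
Step 10 — Apparent power: |S| = 1.711 VA.
Step 11 — Power factor: PF = P/|S| = 1 (lagging).

(a) P = 1.711 W  (b) Q = 0.00138 VAR  (c) S = 1.711 VA  (d) PF = 1 (lagging)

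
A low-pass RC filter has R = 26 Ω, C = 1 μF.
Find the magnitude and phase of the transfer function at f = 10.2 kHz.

Step 1 — Angular frequency: ω = 2π·1.02e+04 = 6.409e+04 rad/s.
Step 2 — Transfer function: H(jω) = 1/(1 + jωRC).
Step 3 — Denominator: 1 + jωRC = 1 + j·6.409e+04·26·1e-06 = 1 + j1.666.
Step 4 — H = 0.2648 - j0.4412.
Step 5 — Magnitude: |H| = 0.5146 (-5.8 dB); phase: φ = -59.0°.

|H| = 0.5146 (-5.8 dB), φ = -59.0°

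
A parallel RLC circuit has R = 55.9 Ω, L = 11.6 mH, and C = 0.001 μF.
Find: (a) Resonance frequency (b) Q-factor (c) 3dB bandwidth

Step 1 — Resonance: ω₀ = 1/√(LC) = 1/√(0.0116·1e-09) = 2.936e+05 rad/s.
Step 2 — f₀ = ω₀/(2π) = 4.673e+04 Hz.
Step 3 — Parallel Q: Q = R/(ω₀L) = 55.9/(2.936e+05·0.0116) = 0.01641.
Step 4 — Bandwidth: Δω = ω₀/Q = 1.789e+07 rad/s; BW = Δω/(2π) = 2.847e+06 Hz.

(a) f₀ = 4.673e+04 Hz  (b) Q = 0.01641  (c) BW = 2.847e+06 Hz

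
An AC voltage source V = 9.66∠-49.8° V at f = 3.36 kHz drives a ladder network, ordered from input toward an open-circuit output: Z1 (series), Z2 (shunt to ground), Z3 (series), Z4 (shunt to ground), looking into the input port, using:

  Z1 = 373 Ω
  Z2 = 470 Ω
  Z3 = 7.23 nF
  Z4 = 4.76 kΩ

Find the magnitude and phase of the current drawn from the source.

Step 1 — Angular frequency: ω = 2π·f = 2π·3360 = 2.111e+04 rad/s.
Step 2 — Component impedances:
  Z1: Z = R = 373 Ω
  Z2: Z = R = 470 Ω
  Z3: Z = 1/(jωC) = -j/(ω·C) = 0 - j6552 Ω
  Z4: Z = R = 4760 Ω
Step 3 — Ladder network (open output): work backward from the far end, alternating series and parallel combinations. Z_in = 826.6 - j20.59 Ω = 826.8∠-1.4° Ω.
Step 4 — Source phasor: V = 9.66∠-49.8° V = 6.235 - j7.378 V.
Step 5 — Ohm's law: I = V / Z_total = (6.235 - j7.378) / (826.6 - j20.59) = 0.007761 - j0.008733 A.
Step 6 — Convert to polar: |I| = 0.01168 A, ∠I = -48.4°.

I = 0.01168∠-48.4° A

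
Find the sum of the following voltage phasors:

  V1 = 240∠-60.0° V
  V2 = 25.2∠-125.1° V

Step 1 — Convert each phasor to rectangular form:
  V1 = 240·(cos(-60.0°) + j·sin(-60.0°)) = 120 - j207.8 V
  V2 = 25.2·(cos(-125.1°) + j·sin(-125.1°)) = -14.49 - j20.62 V
Step 2 — Sum components: V_total = 105.5 - j228.5 V.
Step 3 — Convert to polar: |V_total| = 251.7 V, ∠V_total = -65.2°.

V_total = 251.7∠-65.2° V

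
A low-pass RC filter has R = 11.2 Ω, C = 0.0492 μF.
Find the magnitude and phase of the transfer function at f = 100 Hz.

Step 1 — Angular frequency: ω = 2π·100 = 628.3 rad/s.
Step 2 — Transfer function: H(jω) = 1/(1 + jωRC).
Step 3 — Denominator: 1 + jωRC = 1 + j·628.3·11.2·4.92e-08 = 1 + j0.0003462.
Step 4 — H = 1 - j0.0003462.
Step 5 — Magnitude: |H| = 1 (-0.0 dB); phase: φ = -0.0°.

|H| = 1 (-0.0 dB), φ = -0.0°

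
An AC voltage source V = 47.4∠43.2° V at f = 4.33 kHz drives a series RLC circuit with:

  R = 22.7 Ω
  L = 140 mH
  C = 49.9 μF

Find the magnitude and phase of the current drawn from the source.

Step 1 — Angular frequency: ω = 2π·f = 2π·4330 = 2.721e+04 rad/s.
Step 2 — Component impedances:
  R: Z = R = 22.7 Ω
  L: Z = jωL = j·2.721e+04·0.14 = 0 + j3809 Ω
  C: Z = 1/(jωC) = -j/(ω·C) = 0 - j0.7366 Ω
Step 3 — Series combination: Z_total = R + L + C = 22.7 + j3808 Ω = 3808∠89.7° Ω.
Step 4 — Source phasor: V = 47.4∠43.2° V = 34.55 + j32.45 V.
Step 5 — Ohm's law: I = V / Z_total = (34.55 + j32.45) / (22.7 + j3808) = 0.008574 - j0.009022 A.
Step 6 — Convert to polar: |I| = 0.01245 A, ∠I = -46.5°.

I = 0.01245∠-46.5° A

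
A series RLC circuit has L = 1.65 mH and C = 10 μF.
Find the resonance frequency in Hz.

Step 1 — Resonance condition Im(Z)=0 gives ω₀ = 1/√(LC).
Step 2 — ω₀ = 1/√(0.00165·1e-05) = 7785 rad/s.
Step 3 — f₀ = ω₀/(2π) = 1239 Hz.

f₀ = 1239 Hz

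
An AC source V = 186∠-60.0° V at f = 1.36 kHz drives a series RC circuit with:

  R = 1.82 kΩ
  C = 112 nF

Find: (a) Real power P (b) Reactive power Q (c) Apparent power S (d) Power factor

Step 1 — Angular frequency: ω = 2π·f = 2π·1360 = 8545 rad/s.
Step 2 — Component impedances:
  R: Z = R = 1820 Ω
  C: Z = 1/(jωC) = -j/(ω·C) = 0 - j1045 Ω
Step 3 — Series combination: Z_total = R + C = 1820 - j1045 Ω = 2099∠-29.9° Ω.
Step 4 — Source phasor: V = 186∠-60.0° V = 93 - j161.1 V.
Step 5 — Current: I = V / Z = 0.07665 - j0.0445 A = 0.08863∠-30.1° A.
Step 6 — Complex power: S = V·I* = 14.3 - j8.208 VA.
Step 7 — Real power: P = Re(S) = 14.3 W.
Step 8 — Reactive power: Q = Im(S) = -8.208 VAR.
Step 9 — Apparent power: |S| = 16.49 VA.
Step 10 — Power factor: PF = P/|S| = 0.8672 (leading).

(a) P = 14.3 W  (b) Q = -8.208 VAR  (c) S = 16.49 VA  (d) PF = 0.8672 (leading)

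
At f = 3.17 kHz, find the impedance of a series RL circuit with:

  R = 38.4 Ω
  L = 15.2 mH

Step 1 — Angular frequency: ω = 2π·f = 2π·3170 = 1.992e+04 rad/s.
Step 2 — Component impedances:
  R: Z = R = 38.4 Ω
  L: Z = jωL = j·1.992e+04·0.0152 = 0 + j302.7 Ω
Step 3 — Series combination: Z_total = R + L = 38.4 + j302.7 Ω = 305.2∠82.8° Ω.

Z = 38.4 + j302.7 Ω = 305.2∠82.8° Ω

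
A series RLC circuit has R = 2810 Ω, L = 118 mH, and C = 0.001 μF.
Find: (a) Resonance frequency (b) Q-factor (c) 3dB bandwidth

Step 1 — Resonance: ω₀ = 1/√(LC) = 1/√(0.118·1e-09) = 9.206e+04 rad/s.
Step 2 — f₀ = ω₀/(2π) = 1.465e+04 Hz.
Step 3 — Series Q: Q = ω₀L/R = 9.206e+04·0.118/2810 = 3.866.
Step 4 — Bandwidth: Δω = ω₀/Q = 2.381e+04 rad/s; BW = Δω/(2π) = 3790 Hz.

(a) f₀ = 1.465e+04 Hz  (b) Q = 3.866  (c) BW = 3790 Hz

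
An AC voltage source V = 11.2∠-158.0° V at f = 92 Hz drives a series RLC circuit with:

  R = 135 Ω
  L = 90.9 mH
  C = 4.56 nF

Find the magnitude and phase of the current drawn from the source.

Step 1 — Angular frequency: ω = 2π·f = 2π·92 = 578.1 rad/s.
Step 2 — Component impedances:
  R: Z = R = 135 Ω
  L: Z = jωL = j·578.1·0.0909 = 0 + j52.55 Ω
  C: Z = 1/(jωC) = -j/(ω·C) = 0 - j3.794e+05 Ω
Step 3 — Series combination: Z_total = R + L + C = 135 - j3.793e+05 Ω = 3.793e+05∠-90.0° Ω.
Step 4 — Source phasor: V = 11.2∠-158.0° V = -10.38 - j4.196 V.
Step 5 — Ohm's law: I = V / Z_total = (-10.38 - j4.196) / (135 - j3.793e+05) = 1.105e-05 - j2.738e-05 A.
Step 6 — Convert to polar: |I| = 2.953e-05 A, ∠I = -68.0°.

I = 2.953e-05∠-68.0° A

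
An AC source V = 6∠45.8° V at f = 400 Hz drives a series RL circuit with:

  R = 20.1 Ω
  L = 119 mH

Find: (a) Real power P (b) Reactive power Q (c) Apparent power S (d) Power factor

Step 1 — Angular frequency: ω = 2π·f = 2π·400 = 2513 rad/s.
Step 2 — Component impedances:
  R: Z = R = 20.1 Ω
  L: Z = jωL = j·2513·0.119 = 0 + j299.1 Ω
Step 3 — Series combination: Z_total = R + L = 20.1 + j299.1 Ω = 299.8∠86.2° Ω.
Step 4 — Source phasor: V = 6∠45.8° V = 4.183 + j4.301 V.
Step 5 — Current: I = V / Z = 0.01525 - j0.01296 A = 0.02002∠-40.4° A.
Step 6 — Complex power: S = V·I* = 0.008053 + j0.1198 VA.
Step 7 — Real power: P = Re(S) = 0.008053 W.
Step 8 — Reactive power: Q = Im(S) = 0.1198 VAR.
Step 9 — Apparent power: |S| = 0.1201 VA.
Step 10 — Power factor: PF = P/|S| = 0.06705 (lagging).

(a) P = 0.008053 W  (b) Q = 0.1198 VAR  (c) S = 0.1201 VA  (d) PF = 0.06705 (lagging)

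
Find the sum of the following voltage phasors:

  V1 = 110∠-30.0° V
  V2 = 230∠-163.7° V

Step 1 — Convert each phasor to rectangular form:
  V1 = 110·(cos(-30.0°) + j·sin(-30.0°)) = 95.26 - j55 V
  V2 = 230·(cos(-163.7°) + j·sin(-163.7°)) = -220.8 - j64.55 V
Step 2 — Sum components: V_total = -125.5 - j119.6 V.
Step 3 — Convert to polar: |V_total| = 173.3 V, ∠V_total = -136.4°.

V_total = 173.3∠-136.4° V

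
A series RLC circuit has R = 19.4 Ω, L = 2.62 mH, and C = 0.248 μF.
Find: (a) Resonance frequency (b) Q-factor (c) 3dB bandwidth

Step 1 — Resonance condition Im(Z)=0 gives ω₀ = 1/√(LC).
Step 2 — ω₀ = 1/√(0.00262·2.48e-07) = 3.923e+04 rad/s.
Step 3 — f₀ = ω₀/(2π) = 6244 Hz.
Step 4 — Series Q: Q = ω₀L/R = 3.923e+04·0.00262/19.4 = 5.298.
Step 5 — 3dB bandwidth: Δω = ω₀/Q = 7405 rad/s; BW = Δω/(2π) = 1178 Hz.

(a) f₀ = 6244 Hz  (b) Q = 5.298  (c) BW = 1178 Hz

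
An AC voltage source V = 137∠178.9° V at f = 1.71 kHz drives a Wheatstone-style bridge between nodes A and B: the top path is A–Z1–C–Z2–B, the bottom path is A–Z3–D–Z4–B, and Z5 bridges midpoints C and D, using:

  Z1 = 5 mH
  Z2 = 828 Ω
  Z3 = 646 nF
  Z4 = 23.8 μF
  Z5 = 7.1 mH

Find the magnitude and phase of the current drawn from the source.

Step 1 — Angular frequency: ω = 2π·f = 2π·1710 = 1.074e+04 rad/s.
Step 2 — Component impedances:
  Z1: Z = jωL = j·1.074e+04·0.005 = 0 + j53.72 Ω
  Z2: Z = R = 828 Ω
  Z3: Z = 1/(jωC) = -j/(ω·C) = 0 - j144.1 Ω
  Z4: Z = 1/(jωC) = -j/(ω·C) = 0 - j3.911 Ω
  Z5: Z = jωL = j·1.074e+04·0.0071 = 0 + j76.28 Ω
Step 3 — Bridge requires nodal analysis (the Z5 bridge couples midpoints C and D, so the two paths cannot be reduced to a simple series/parallel combination). Setting node B to ground and injecting 1 A at node A, the 3-node admittance system at A, C, D solves to V_A = Z_AB = 542.6 + j1009 Ω = 1145∠61.7° Ω.
Step 4 — Source phasor: V = 137∠178.9° V = -137 + j2.63 V.
Step 5 — Ohm's law: I = V / Z_total = (-137 + j2.63) / (542.6 + j1009) = -0.05462 + j0.1064 A.
Step 6 — Convert to polar: |I| = 0.1196 A, ∠I = 117.2°.

I = 0.1196∠117.2° A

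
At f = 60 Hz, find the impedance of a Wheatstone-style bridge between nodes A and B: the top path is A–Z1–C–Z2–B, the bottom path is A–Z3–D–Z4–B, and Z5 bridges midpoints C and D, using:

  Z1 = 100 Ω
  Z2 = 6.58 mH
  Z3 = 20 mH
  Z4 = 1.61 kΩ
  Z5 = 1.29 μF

Step 1 — Angular frequency: ω = 2π·f = 2π·60 = 377 rad/s.
Step 2 — Component impedances:
  Z1: Z = R = 100 Ω
  Z2: Z = jωL = j·377·0.00658 = 0 + j2.481 Ω
  Z3: Z = jωL = j·377·0.02 = 0 + j7.54 Ω
  Z4: Z = R = 1610 Ω
  Z5: Z = 1/(jωC) = -j/(ω·C) = 0 - j2056 Ω
Step 3 — Bridge requires nodal analysis (the Z5 bridge couples midpoints C and D, so the two paths cannot be reduced to a simple series/parallel combination). Setting node B to ground and injecting 1 A at node A, the 3-node admittance system at A, C, D solves to V_A = Z_AB = 93.91 - j2.089 Ω = 93.93∠-1.3° Ω.

Z = 93.91 - j2.089 Ω = 93.93∠-1.3° Ω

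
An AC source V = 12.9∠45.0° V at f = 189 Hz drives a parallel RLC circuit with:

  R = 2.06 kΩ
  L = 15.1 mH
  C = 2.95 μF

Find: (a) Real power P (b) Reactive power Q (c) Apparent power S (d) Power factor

Step 1 — Angular frequency: ω = 2π·f = 2π·189 = 1188 rad/s.
Step 2 — Component impedances:
  R: Z = R = 2060 Ω
  L: Z = jωL = j·1188·0.0151 = 0 + j17.93 Ω
  C: Z = 1/(jωC) = -j/(ω·C) = 0 - j285.5 Ω
Step 3 — Parallel combination: 1/Z_total = 1/R + 1/L + 1/C; Z_total = 0.1777 + j19.13 Ω = 19.13∠89.5° Ω.
Step 4 — Source phasor: V = 12.9∠45.0° V = 9.122 + j9.122 V.
Step 5 — Current: I = V / Z = 0.4812 - j0.4723 A = 0.6742∠-44.5° A.
Step 6 — Complex power: S = V·I* = 0.08078 + j8.697 VA.
Step 7 — Real power: P = Re(S) = 0.08078 W.
Step 8 — Reactive power: Q = Im(S) = 8.697 VAR.
Step 9 — Apparent power: |S| = 8.698 VA.
Step 10 — Power factor: PF = P/|S| = 0.009288 (lagging).

(a) P = 0.08078 W  (b) Q = 8.697 VAR  (c) S = 8.698 VA  (d) PF = 0.009288 (lagging)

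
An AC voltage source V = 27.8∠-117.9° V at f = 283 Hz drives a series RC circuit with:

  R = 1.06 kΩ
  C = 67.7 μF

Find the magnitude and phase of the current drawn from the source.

Step 1 — Angular frequency: ω = 2π·f = 2π·283 = 1778 rad/s.
Step 2 — Component impedances:
  R: Z = R = 1060 Ω
  C: Z = 1/(jωC) = -j/(ω·C) = 0 - j8.307 Ω
Step 3 — Series combination: Z_total = R + C = 1060 - j8.307 Ω = 1060∠-0.4° Ω.
Step 4 — Source phasor: V = 27.8∠-117.9° V = -13.01 - j24.57 V.
Step 5 — Ohm's law: I = V / Z_total = (-13.01 - j24.57) / (1060 - j8.307) = -0.01209 - j0.02327 A.
Step 6 — Convert to polar: |I| = 0.02623 A, ∠I = -117.5°.

I = 0.02623∠-117.5° A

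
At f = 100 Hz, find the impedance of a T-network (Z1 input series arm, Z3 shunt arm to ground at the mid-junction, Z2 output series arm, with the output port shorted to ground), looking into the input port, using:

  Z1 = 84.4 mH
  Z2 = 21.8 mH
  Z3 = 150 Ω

Step 1 — Angular frequency: ω = 2π·f = 2π·100 = 628.3 rad/s.
Step 2 — Component impedances:
  Z1: Z = jωL = j·628.3·0.0844 = 0 + j53.03 Ω
  Z2: Z = jωL = j·628.3·0.0218 = 0 + j13.7 Ω
  Z3: Z = R = 150 Ω
Step 3 — With the output port shorted to ground, the output series arm Z2 runs from the junction to ground; the shunt arm Z3 also runs from the junction to ground. They appear in parallel: Z3 || Z2 = 1.24 + j13.58 Ω.
Step 4 — Series with input arm Z1: Z_in = Z1 + (Z3 || Z2) = 1.24 + j66.61 Ω = 66.63∠88.9° Ω.

Z = 1.24 + j66.61 Ω = 66.63∠88.9° Ω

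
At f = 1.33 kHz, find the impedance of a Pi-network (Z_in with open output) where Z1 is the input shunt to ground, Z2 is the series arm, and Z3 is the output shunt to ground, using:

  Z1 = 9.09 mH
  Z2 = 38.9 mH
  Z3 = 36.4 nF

Step 1 — Angular frequency: ω = 2π·f = 2π·1330 = 8357 rad/s.
Step 2 — Component impedances:
  Z1: Z = jωL = j·8357·0.00909 = 0 + j75.96 Ω
  Z2: Z = jωL = j·8357·0.0389 = 0 + j325.1 Ω
  Z3: Z = 1/(jωC) = -j/(ω·C) = 0 - j3288 Ω
Step 3 — With open output, the series arm Z2 and the output shunt Z3 appear in series to ground: Z2 + Z3 = 0 - j2962 Ω.
Step 4 — Parallel with input shunt Z1: Z_in = Z1 || (Z2 + Z3) = 0 + j77.96 Ω = 77.96∠90.0° Ω.

Z = 0 + j77.96 Ω = 77.96∠90.0° Ω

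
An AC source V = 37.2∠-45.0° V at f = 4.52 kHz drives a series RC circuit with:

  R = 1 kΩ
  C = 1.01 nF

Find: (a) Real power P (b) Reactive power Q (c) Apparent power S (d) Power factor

Step 1 — Angular frequency: ω = 2π·f = 2π·4520 = 2.84e+04 rad/s.
Step 2 — Component impedances:
  R: Z = R = 1000 Ω
  C: Z = 1/(jωC) = -j/(ω·C) = 0 - j3.486e+04 Ω
Step 3 — Series combination: Z_total = R + C = 1000 - j3.486e+04 Ω = 3.488e+04∠-88.4° Ω.
Step 4 — Source phasor: V = 37.2∠-45.0° V = 26.3 - j26.3 V.
Step 5 — Current: I = V / Z = 0.0007755 + j0.0007323 A = 0.001067∠43.4° A.
Step 6 — Complex power: S = V·I* = 0.001138 - j0.03966 VA.
Step 7 — Real power: P = Re(S) = 0.001138 W.
Step 8 — Reactive power: Q = Im(S) = -0.03966 VAR.
Step 9 — Apparent power: |S| = 0.03968 VA.
Step 10 — Power factor: PF = P/|S| = 0.02867 (leading).

(a) P = 0.001138 W  (b) Q = -0.03966 VAR  (c) S = 0.03968 VA  (d) PF = 0.02867 (leading)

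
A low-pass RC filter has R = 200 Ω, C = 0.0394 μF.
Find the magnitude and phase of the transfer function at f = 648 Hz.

Step 1 — Angular frequency: ω = 2π·648 = 4072 rad/s.
Step 2 — Transfer function: H(jω) = 1/(1 + jωRC).
Step 3 — Denominator: 1 + jωRC = 1 + j·4072·200·3.94e-08 = 1 + j0.03208.
Step 4 — H = 0.999 - j0.03205.
Step 5 — Magnitude: |H| = 0.9995 (-0.0 dB); phase: φ = -1.8°.

|H| = 0.9995 (-0.0 dB), φ = -1.8°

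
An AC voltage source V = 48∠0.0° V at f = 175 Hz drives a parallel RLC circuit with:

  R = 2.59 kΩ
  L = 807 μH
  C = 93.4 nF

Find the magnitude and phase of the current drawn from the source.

Step 1 — Angular frequency: ω = 2π·f = 2π·175 = 1100 rad/s.
Step 2 — Component impedances:
  R: Z = R = 2590 Ω
  L: Z = jωL = j·1100·0.000807 = 0 + j0.8873 Ω
  C: Z = 1/(jωC) = -j/(ω·C) = 0 - j9737 Ω
Step 3 — Parallel combination: 1/Z_total = 1/R + 1/L + 1/C; Z_total = 0.0003041 + j0.8874 Ω = 0.8874∠90.0° Ω.
Step 4 — Source phasor: V = 48∠0.0° V = 48 V.
Step 5 — Ohm's law: I = V / Z_total = (48) / (0.0003041 + j0.8874) = 0.01853 - j54.09 A.
Step 6 — Convert to polar: |I| = 54.09 A, ∠I = -90.0°.

I = 54.09∠-90.0° A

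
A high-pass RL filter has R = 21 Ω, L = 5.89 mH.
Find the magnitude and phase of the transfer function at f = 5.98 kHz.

Step 1 — Angular frequency: ω = 2π·5980 = 3.757e+04 rad/s.
Step 2 — Transfer function: H(jω) = jωL/(R + jωL).
Step 3 — Numerator jωL = j·221.3; denominator R + jωL = 21 + j221.3.
Step 4 — H = 0.9911 + j0.09404.
Step 5 — Magnitude: |H| = 0.9955 (-0.0 dB); phase: φ = 5.4°.

|H| = 0.9955 (-0.0 dB), φ = 5.4°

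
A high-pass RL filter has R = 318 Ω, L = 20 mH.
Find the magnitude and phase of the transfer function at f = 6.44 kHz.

Step 1 — Angular frequency: ω = 2π·6440 = 4.046e+04 rad/s.
Step 2 — Transfer function: H(jω) = jωL/(R + jωL).
Step 3 — Numerator jωL = j·809.3; denominator R + jωL = 318 + j809.3.
Step 4 — H = 0.8662 + j0.3404.
Step 5 — Magnitude: |H| = 0.9307 (-0.6 dB); phase: φ = 21.5°.

|H| = 0.9307 (-0.6 dB), φ = 21.5°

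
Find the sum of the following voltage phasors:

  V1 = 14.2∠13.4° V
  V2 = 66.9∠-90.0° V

Step 1 — Convert each phasor to rectangular form:
  V1 = 14.2·(cos(13.4°) + j·sin(13.4°)) = 13.81 + j3.291 V
  V2 = 66.9·(cos(-90.0°) + j·sin(-90.0°)) = 0 - j66.9 V
Step 2 — Sum components: V_total = 13.81 - j63.61 V.
Step 3 — Convert to polar: |V_total| = 65.09 V, ∠V_total = -77.7°.

V_total = 65.09∠-77.7° V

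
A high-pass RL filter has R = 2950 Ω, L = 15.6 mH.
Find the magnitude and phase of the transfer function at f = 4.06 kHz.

Step 1 — Angular frequency: ω = 2π·4060 = 2.551e+04 rad/s.
Step 2 — Transfer function: H(jω) = jωL/(R + jωL).
Step 3 — Numerator jωL = j·398; denominator R + jωL = 2950 + j398.
Step 4 — H = 0.01787 + j0.1325.
Step 5 — Magnitude: |H| = 0.1337 (-17.5 dB); phase: φ = 82.3°.

|H| = 0.1337 (-17.5 dB), φ = 82.3°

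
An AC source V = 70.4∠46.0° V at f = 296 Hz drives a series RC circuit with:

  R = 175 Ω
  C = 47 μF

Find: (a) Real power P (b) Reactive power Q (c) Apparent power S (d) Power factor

Step 1 — Angular frequency: ω = 2π·f = 2π·296 = 1860 rad/s.
Step 2 — Component impedances:
  R: Z = R = 175 Ω
  C: Z = 1/(jωC) = -j/(ω·C) = 0 - j11.44 Ω
Step 3 — Series combination: Z_total = R + C = 175 - j11.44 Ω = 175.4∠-3.7° Ω.
Step 4 — Source phasor: V = 70.4∠46.0° V = 48.9 + j50.64 V.
Step 5 — Current: I = V / Z = 0.2594 + j0.3063 A = 0.4014∠49.7° A.
Step 6 — Complex power: S = V·I* = 28.2 - j1.844 VA.
Step 7 — Real power: P = Re(S) = 28.2 W.
Step 8 — Reactive power: Q = Im(S) = -1.844 VAR.
Step 9 — Apparent power: |S| = 28.26 VA.
Step 10 — Power factor: PF = P/|S| = 0.9979 (leading).

(a) P = 28.2 W  (b) Q = -1.844 VAR  (c) S = 28.26 VA  (d) PF = 0.9979 (leading)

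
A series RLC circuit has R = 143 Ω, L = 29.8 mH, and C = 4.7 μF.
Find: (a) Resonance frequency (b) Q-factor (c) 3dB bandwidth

Step 1 — Resonance: ω₀ = 1/√(LC) = 1/√(0.0298·4.7e-06) = 2672 rad/s.
Step 2 — f₀ = ω₀/(2π) = 425.3 Hz.
Step 3 — Series Q: Q = ω₀L/R = 2672·0.0298/143 = 0.5568.
Step 4 — Bandwidth: Δω = ω₀/Q = 4799 rad/s; BW = Δω/(2π) = 763.7 Hz.

(a) f₀ = 425.3 Hz  (b) Q = 0.5568  (c) BW = 763.7 Hz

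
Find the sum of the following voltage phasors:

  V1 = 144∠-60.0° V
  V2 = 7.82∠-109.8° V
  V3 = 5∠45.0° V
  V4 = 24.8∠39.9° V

Step 1 — Convert each phasor to rectangular form:
  V1 = 144·(cos(-60.0°) + j·sin(-60.0°)) = 72 - j124.7 V
  V2 = 7.82·(cos(-109.8°) + j·sin(-109.8°)) = -2.649 - j7.358 V
  V3 = 5·(cos(45.0°) + j·sin(45.0°)) = 3.536 + j3.536 V
  V4 = 24.8·(cos(39.9°) + j·sin(39.9°)) = 19.03 + j15.91 V
Step 2 — Sum components: V_total = 91.91 - j112.6 V.
Step 3 — Convert to polar: |V_total| = 145.4 V, ∠V_total = -50.8°.

V_total = 145.4∠-50.8° V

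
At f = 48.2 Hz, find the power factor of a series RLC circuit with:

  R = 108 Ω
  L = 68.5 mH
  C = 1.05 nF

Step 1 — Angular frequency: ω = 2π·f = 2π·48.2 = 302.8 rad/s.
Step 2 — Component impedances:
  R: Z = R = 108 Ω
  L: Z = jωL = j·302.8·0.0685 = 0 + j20.75 Ω
  C: Z = 1/(jωC) = -j/(ω·C) = 0 - j3.145e+06 Ω
Step 3 — Series combination: Z_total = R + L + C = 108 - j3.145e+06 Ω = 3.145e+06∠-90.0° Ω.
Step 4 — Power factor: PF = cos(φ) = Re(Z)/|Z| = 108/3.145e+06 = 3.434e-05.
Step 5 — Type: Im(Z) = -3.145e+06 ⇒ leading (phase φ = -90.0°).

PF = 3.434e-05 (leading, φ = -90.0°)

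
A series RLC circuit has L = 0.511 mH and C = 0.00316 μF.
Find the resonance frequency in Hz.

Step 1 — Resonance condition Im(Z)=0 gives ω₀ = 1/√(LC).
Step 2 — ω₀ = 1/√(0.000511·3.16e-09) = 7.869e+05 rad/s.
Step 3 — f₀ = ω₀/(2π) = 1.252e+05 Hz.

f₀ = 1.252e+05 Hz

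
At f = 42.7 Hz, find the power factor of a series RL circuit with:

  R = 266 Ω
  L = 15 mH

Step 1 — Angular frequency: ω = 2π·f = 2π·42.7 = 268.3 rad/s.
Step 2 — Component impedances:
  R: Z = R = 266 Ω
  L: Z = jωL = j·268.3·0.015 = 0 + j4.024 Ω
Step 3 — Series combination: Z_total = R + L = 266 + j4.024 Ω = 266∠0.9° Ω.
Step 4 — Power factor: PF = cos(φ) = Re(Z)/|Z| = 266/266.03 = 0.9999.
Step 5 — Type: Im(Z) = 4.024 ⇒ lagging (phase φ = 0.9°).

PF = 0.9999 (lagging, φ = 0.9°)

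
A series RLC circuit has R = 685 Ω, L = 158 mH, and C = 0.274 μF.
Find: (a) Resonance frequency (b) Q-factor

Step 1 — Resonance condition Im(Z)=0 gives ω₀ = 1/√(LC).
Step 2 — ω₀ = 1/√(0.158·2.74e-07) = 4806 rad/s.
Step 3 — f₀ = ω₀/(2π) = 764.9 Hz.
Step 4 — Series Q: Q = ω₀L/R = 4806·0.158/685 = 1.109.

(a) f₀ = 764.9 Hz  (b) Q = 1.109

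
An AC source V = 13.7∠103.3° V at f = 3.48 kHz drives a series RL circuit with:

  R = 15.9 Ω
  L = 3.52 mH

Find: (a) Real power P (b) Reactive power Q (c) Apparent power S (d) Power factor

Step 1 — Angular frequency: ω = 2π·f = 2π·3480 = 2.187e+04 rad/s.
Step 2 — Component impedances:
  R: Z = R = 15.9 Ω
  L: Z = jωL = j·2.187e+04·0.00352 = 0 + j76.97 Ω
Step 3 — Series combination: Z_total = R + L = 15.9 + j76.97 Ω = 78.59∠78.3° Ω.
Step 4 — Source phasor: V = 13.7∠103.3° V = -3.152 + j13.33 V.
Step 5 — Current: I = V / Z = 0.158 + j0.07359 A = 0.1743∠25.0° A.
Step 6 — Complex power: S = V·I* = 0.4832 + j2.339 VA.
Step 7 — Real power: P = Re(S) = 0.4832 W.
Step 8 — Reactive power: Q = Im(S) = 2.339 VAR.
Step 9 — Apparent power: |S| = 2.388 VA.
Step 10 — Power factor: PF = P/|S| = 0.2023 (lagging).

(a) P = 0.4832 W  (b) Q = 2.339 VAR  (c) S = 2.388 VA  (d) PF = 0.2023 (lagging)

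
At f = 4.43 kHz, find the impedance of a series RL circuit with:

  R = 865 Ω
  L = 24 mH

Step 1 — Angular frequency: ω = 2π·f = 2π·4430 = 2.783e+04 rad/s.
Step 2 — Component impedances:
  R: Z = R = 865 Ω
  L: Z = jωL = j·2.783e+04·0.024 = 0 + j668 Ω
Step 3 — Series combination: Z_total = R + L = 865 + j668 Ω = 1093∠37.7° Ω.

Z = 865 + j668 Ω = 1093∠37.7° Ω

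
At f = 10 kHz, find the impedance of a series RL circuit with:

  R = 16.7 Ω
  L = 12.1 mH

Step 1 — Angular frequency: ω = 2π·f = 2π·1e+04 = 6.283e+04 rad/s.
Step 2 — Component impedances:
  R: Z = R = 16.7 Ω
  L: Z = jωL = j·6.283e+04·0.0121 = 0 + j760.3 Ω
Step 3 — Series combination: Z_total = R + L = 16.7 + j760.3 Ω = 760.4∠88.7° Ω.

Z = 16.7 + j760.3 Ω = 760.4∠88.7° Ω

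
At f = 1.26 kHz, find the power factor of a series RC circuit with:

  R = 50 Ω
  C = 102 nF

Step 1 — Angular frequency: ω = 2π·f = 2π·1260 = 7917 rad/s.
Step 2 — Component impedances:
  R: Z = R = 50 Ω
  C: Z = 1/(jωC) = -j/(ω·C) = 0 - j1238 Ω
Step 3 — Series combination: Z_total = R + C = 50 - j1238 Ω = 1239∠-87.7° Ω.
Step 4 — Power factor: PF = cos(φ) = Re(Z)/|Z| = 50/1239.4 = 0.04034.
Step 5 — Type: Im(Z) = -1238 ⇒ leading (phase φ = -87.7°).

PF = 0.04034 (leading, φ = -87.7°)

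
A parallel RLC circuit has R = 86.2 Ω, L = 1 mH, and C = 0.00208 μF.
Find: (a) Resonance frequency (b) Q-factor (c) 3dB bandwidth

Step 1 — Resonance: ω₀ = 1/√(LC) = 1/√(0.001·2.08e-09) = 6.934e+05 rad/s.
Step 2 — f₀ = ω₀/(2π) = 1.104e+05 Hz.
Step 3 — Parallel Q: Q = R/(ω₀L) = 86.2/(6.934e+05·0.001) = 0.1243.
Step 4 — Bandwidth: Δω = ω₀/Q = 5.577e+06 rad/s; BW = Δω/(2π) = 8.877e+05 Hz.

(a) f₀ = 1.104e+05 Hz  (b) Q = 0.1243  (c) BW = 8.877e+05 Hz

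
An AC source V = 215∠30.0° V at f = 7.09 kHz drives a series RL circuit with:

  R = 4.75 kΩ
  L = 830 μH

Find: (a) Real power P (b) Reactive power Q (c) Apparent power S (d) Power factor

Step 1 — Angular frequency: ω = 2π·f = 2π·7090 = 4.455e+04 rad/s.
Step 2 — Component impedances:
  R: Z = R = 4750 Ω
  L: Z = jωL = j·4.455e+04·0.00083 = 0 + j36.97 Ω
Step 3 — Series combination: Z_total = R + L = 4750 + j36.97 Ω = 4750∠0.4° Ω.
Step 4 — Source phasor: V = 215∠30.0° V = 186.2 + j107.5 V.
Step 5 — Current: I = V / Z = 0.03937 + j0.02233 A = 0.04526∠29.6° A.
Step 6 — Complex power: S = V·I* = 9.731 + j0.07575 VA.
Step 7 — Real power: P = Re(S) = 9.731 W.
Step 8 — Reactive power: Q = Im(S) = 0.07575 VAR.
Step 9 — Apparent power: |S| = 9.731 VA.
Step 10 — Power factor: PF = P/|S| = 1 (lagging).

(a) P = 9.731 W  (b) Q = 0.07575 VAR  (c) S = 9.731 VA  (d) PF = 1 (lagging)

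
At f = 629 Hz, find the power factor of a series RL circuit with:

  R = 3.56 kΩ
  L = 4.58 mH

Step 1 — Angular frequency: ω = 2π·f = 2π·629 = 3952 rad/s.
Step 2 — Component impedances:
  R: Z = R = 3560 Ω
  L: Z = jωL = j·3952·0.00458 = 0 + j18.1 Ω
Step 3 — Series combination: Z_total = R + L = 3560 + j18.1 Ω = 3560∠0.3° Ω.
Step 4 — Power factor: PF = cos(φ) = Re(Z)/|Z| = 3560/3560 = 1.
Step 5 — Type: Im(Z) = 18.1 ⇒ lagging (phase φ = 0.3°).

PF = 1 (lagging, φ = 0.3°)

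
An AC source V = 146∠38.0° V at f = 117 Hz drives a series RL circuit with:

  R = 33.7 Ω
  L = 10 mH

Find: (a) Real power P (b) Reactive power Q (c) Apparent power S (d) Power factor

Step 1 — Angular frequency: ω = 2π·f = 2π·117 = 735.1 rad/s.
Step 2 — Component impedances:
  R: Z = R = 33.7 Ω
  L: Z = jωL = j·735.1·0.01 = 0 + j7.351 Ω
Step 3 — Series combination: Z_total = R + L = 33.7 + j7.351 Ω = 34.49∠12.3° Ω.
Step 4 — Source phasor: V = 146∠38.0° V = 115 + j89.89 V.
Step 5 — Current: I = V / Z = 3.814 + j1.835 A = 4.233∠25.7° A.
Step 6 — Complex power: S = V·I* = 603.8 + j131.7 VA.
Step 7 — Real power: P = Re(S) = 603.8 W.
Step 8 — Reactive power: Q = Im(S) = 131.7 VAR.
Step 9 — Apparent power: |S| = 618 VA.
Step 10 — Power factor: PF = P/|S| = 0.977 (lagging).

(a) P = 603.8 W  (b) Q = 131.7 VAR  (c) S = 618 VA  (d) PF = 0.977 (lagging)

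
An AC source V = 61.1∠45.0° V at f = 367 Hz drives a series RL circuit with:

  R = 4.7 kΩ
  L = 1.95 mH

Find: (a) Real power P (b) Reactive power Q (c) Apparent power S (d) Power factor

Step 1 — Angular frequency: ω = 2π·f = 2π·367 = 2306 rad/s.
Step 2 — Component impedances:
  R: Z = R = 4700 Ω
  L: Z = jωL = j·2306·0.00195 = 0 + j4.497 Ω
Step 3 — Series combination: Z_total = R + L = 4700 + j4.497 Ω = 4700∠0.1° Ω.
Step 4 — Source phasor: V = 61.1∠45.0° V = 43.2 + j43.2 V.
Step 5 — Current: I = V / Z = 0.009201 + j0.009184 A = 0.013∠44.9° A.
Step 6 — Complex power: S = V·I* = 0.7943 + j0.0007599 VA.
Step 7 — Real power: P = Re(S) = 0.7943 W.
Step 8 — Reactive power: Q = Im(S) = 0.0007599 VAR.
Step 9 — Apparent power: |S| = 0.7943 VA.
Step 10 — Power factor: PF = P/|S| = 1 (lagging).

(a) P = 0.7943 W  (b) Q = 0.0007599 VAR  (c) S = 0.7943 VA  (d) PF = 1 (lagging)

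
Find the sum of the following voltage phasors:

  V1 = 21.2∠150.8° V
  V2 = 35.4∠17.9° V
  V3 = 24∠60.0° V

Step 1 — Convert each phasor to rectangular form:
  V1 = 21.2·(cos(150.8°) + j·sin(150.8°)) = -18.51 + j10.34 V
  V2 = 35.4·(cos(17.9°) + j·sin(17.9°)) = 33.69 + j10.88 V
  V3 = 24·(cos(60.0°) + j·sin(60.0°)) = 12 + j20.78 V
Step 2 — Sum components: V_total = 27.18 + j42.01 V.
Step 3 — Convert to polar: |V_total| = 50.03 V, ∠V_total = 57.1°.

V_total = 50.03∠57.1° V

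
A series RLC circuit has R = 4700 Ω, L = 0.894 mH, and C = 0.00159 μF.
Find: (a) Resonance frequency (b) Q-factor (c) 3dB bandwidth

Step 1 — Resonance: ω₀ = 1/√(LC) = 1/√(0.000894·1.59e-09) = 8.388e+05 rad/s.
Step 2 — f₀ = ω₀/(2π) = 1.335e+05 Hz.
Step 3 — Series Q: Q = ω₀L/R = 8.388e+05·0.000894/4700 = 0.1595.
Step 4 — Bandwidth: Δω = ω₀/Q = 5.257e+06 rad/s; BW = Δω/(2π) = 8.367e+05 Hz.

(a) f₀ = 1.335e+05 Hz  (b) Q = 0.1595  (c) BW = 8.367e+05 Hz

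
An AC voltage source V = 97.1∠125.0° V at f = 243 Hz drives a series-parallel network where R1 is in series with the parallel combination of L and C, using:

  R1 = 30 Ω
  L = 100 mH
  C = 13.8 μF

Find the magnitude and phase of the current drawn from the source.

Step 1 — Angular frequency: ω = 2π·f = 2π·243 = 1527 rad/s.
Step 2 — Component impedances:
  R1: Z = R = 30 Ω
  L: Z = jωL = j·1527·0.1 = 0 + j152.7 Ω
  C: Z = 1/(jωC) = -j/(ω·C) = 0 - j47.46 Ω
Step 3 — Parallel branch: L || C = 1/(1/L + 1/C) = 0 - j68.87 Ω.
Step 4 — Series with R1: Z_total = R1 + (L || C) = 30 - j68.87 Ω = 75.12∠-66.5° Ω.
Step 5 — Source phasor: V = 97.1∠125.0° V = -55.69 + j79.54 V.
Step 6 — Ohm's law: I = V / Z_total = (-55.69 + j79.54) / (30 - j68.87) = -1.267 - j0.2569 A.
Step 7 — Convert to polar: |I| = 1.293 A, ∠I = -168.5°.

I = 1.293∠-168.5° A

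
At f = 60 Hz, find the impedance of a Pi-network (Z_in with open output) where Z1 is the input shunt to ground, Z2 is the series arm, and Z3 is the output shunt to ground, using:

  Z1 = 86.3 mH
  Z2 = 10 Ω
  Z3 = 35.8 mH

Step 1 — Angular frequency: ω = 2π·f = 2π·60 = 377 rad/s.
Step 2 — Component impedances:
  Z1: Z = jωL = j·377·0.0863 = 0 + j32.53 Ω
  Z2: Z = R = 10 Ω
  Z3: Z = jωL = j·377·0.0358 = 0 + j13.5 Ω
Step 3 — With open output, the series arm Z2 and the output shunt Z3 appear in series to ground: Z2 + Z3 = 10 + j13.5 Ω.
Step 4 — Parallel with input shunt Z1: Z_in = Z1 || (Z2 + Z3) = 4.77 + j10.58 Ω = 11.6∠65.7° Ω.

Z = 4.77 + j10.58 Ω = 11.6∠65.7° Ω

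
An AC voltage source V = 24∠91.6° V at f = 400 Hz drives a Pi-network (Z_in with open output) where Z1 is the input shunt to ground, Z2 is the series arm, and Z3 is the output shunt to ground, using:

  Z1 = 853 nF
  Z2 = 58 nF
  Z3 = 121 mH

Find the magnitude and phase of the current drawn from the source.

Step 1 — Angular frequency: ω = 2π·f = 2π·400 = 2513 rad/s.
Step 2 — Component impedances:
  Z1: Z = 1/(jωC) = -j/(ω·C) = 0 - j466.5 Ω
  Z2: Z = 1/(jωC) = -j/(ω·C) = 0 - j6860 Ω
  Z3: Z = jωL = j·2513·0.121 = 0 + j304.1 Ω
Step 3 — With open output, the series arm Z2 and the output shunt Z3 appear in series to ground: Z2 + Z3 = 0 - j6556 Ω.
Step 4 — Parallel with input shunt Z1: Z_in = Z1 || (Z2 + Z3) = 0 - j435.5 Ω = 435.5∠-90.0° Ω.
Step 5 — Source phasor: V = 24∠91.6° V = -0.6701 + j23.99 V.
Step 6 — Ohm's law: I = V / Z_total = (-0.6701 + j23.99) / (0 - j435.5) = -0.05509 - j0.001539 A.
Step 7 — Convert to polar: |I| = 0.05511 A, ∠I = -178.4°.

I = 0.05511∠-178.4° A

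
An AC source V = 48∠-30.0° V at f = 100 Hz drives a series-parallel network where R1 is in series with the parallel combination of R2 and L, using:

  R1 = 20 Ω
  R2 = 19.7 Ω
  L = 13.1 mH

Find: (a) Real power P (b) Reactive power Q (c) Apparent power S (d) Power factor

Step 1 — Angular frequency: ω = 2π·f = 2π·100 = 628.3 rad/s.
Step 2 — Component impedances:
  R1: Z = R = 20 Ω
  R2: Z = R = 19.7 Ω
  L: Z = jωL = j·628.3·0.0131 = 0 + j8.231 Ω
Step 3 — Parallel branch: R2 || L = 1/(1/R2 + 1/L) = 2.928 + j7.008 Ω.
Step 4 — Series with R1: Z_total = R1 + (R2 || L) = 22.93 + j7.008 Ω = 23.97∠17.0° Ω.
Step 5 — Source phasor: V = 48∠-30.0° V = 41.57 - j24 V.
Step 6 — Current: I = V / Z = 1.366 - j1.464 A = 2.002∠-47.0° A.
Step 7 — Complex power: S = V·I* = 91.9 + j28.09 VA.
Step 8 — Real power: P = Re(S) = 91.9 W.
Step 9 — Reactive power: Q = Im(S) = 28.09 VAR.
Step 10 — Apparent power: |S| = 96.1 VA.
Step 11 — Power factor: PF = P/|S| = 0.9563 (lagging).

(a) P = 91.9 W  (b) Q = 28.09 VAR  (c) S = 96.1 VA  (d) PF = 0.9563 (lagging)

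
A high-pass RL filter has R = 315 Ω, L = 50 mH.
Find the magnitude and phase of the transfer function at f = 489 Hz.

Step 1 — Angular frequency: ω = 2π·489 = 3072 rad/s.
Step 2 — Transfer function: H(jω) = jωL/(R + jωL).
Step 3 — Numerator jωL = j·153.6; denominator R + jωL = 315 + j153.6.
Step 4 — H = 0.1921 + j0.394.
Step 5 — Magnitude: |H| = 0.4383 (-7.2 dB); phase: φ = 64.0°.

|H| = 0.4383 (-7.2 dB), φ = 64.0°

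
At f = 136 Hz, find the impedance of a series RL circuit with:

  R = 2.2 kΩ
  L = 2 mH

Step 1 — Angular frequency: ω = 2π·f = 2π·136 = 854.5 rad/s.
Step 2 — Component impedances:
  R: Z = R = 2200 Ω
  L: Z = jωL = j·854.5·0.002 = 0 + j1.709 Ω
Step 3 — Series combination: Z_total = R + L = 2200 + j1.709 Ω = 2200∠0.0° Ω.

Z = 2200 + j1.709 Ω = 2200∠0.0° Ω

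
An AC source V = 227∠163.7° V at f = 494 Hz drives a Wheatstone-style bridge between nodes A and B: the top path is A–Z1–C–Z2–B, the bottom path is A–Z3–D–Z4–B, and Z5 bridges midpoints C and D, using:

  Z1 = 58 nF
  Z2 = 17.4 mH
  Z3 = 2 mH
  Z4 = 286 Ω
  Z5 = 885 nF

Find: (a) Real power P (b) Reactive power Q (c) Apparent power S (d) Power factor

Step 1 — Angular frequency: ω = 2π·f = 2π·494 = 3104 rad/s.
Step 2 — Component impedances:
  Z1: Z = 1/(jωC) = -j/(ω·C) = 0 - j5555 Ω
  Z2: Z = jωL = j·3104·0.0174 = 0 + j54.01 Ω
  Z3: Z = jωL = j·3104·0.002 = 0 + j6.208 Ω
  Z4: Z = R = 286 Ω
  Z5: Z = 1/(jωC) = -j/(ω·C) = 0 - j364 Ω
Step 3 — Bridge requires nodal analysis (the Z5 bridge couples midpoints C and D, so the two paths cannot be reduced to a simple series/parallel combination). Setting node B to ground and injecting 1 A at node A, the 3-node admittance system at A, C, D solves to V_A = Z_AB = 144.2 - j137.2 Ω = 199∠-43.6° Ω.
Step 4 — Source phasor: V = 227∠163.7° V = -217.9 + j63.71 V.
Step 5 — Current: I = V / Z = -1.014 - j0.5226 A = 1.141∠-152.7° A.
Step 6 — Complex power: S = V·I* = 187.6 - j178.5 VA.
Step 7 — Real power: P = Re(S) = 187.6 W.
Step 8 — Reactive power: Q = Im(S) = -178.5 VAR.
Step 9 — Apparent power: |S| = 258.9 VA.
Step 10 — Power factor: PF = P/|S| = 0.7245 (leading).

(a) P = 187.6 W  (b) Q = -178.5 VAR  (c) S = 258.9 VA  (d) PF = 0.7245 (leading)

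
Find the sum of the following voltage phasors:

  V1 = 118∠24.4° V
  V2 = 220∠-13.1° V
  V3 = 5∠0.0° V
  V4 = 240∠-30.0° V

Step 1 — Convert each phasor to rectangular form:
  V1 = 118·(cos(24.4°) + j·sin(24.4°)) = 107.5 + j48.75 V
  V2 = 220·(cos(-13.1°) + j·sin(-13.1°)) = 214.3 - j49.86 V
  V3 = 5·(cos(0.0°) + j·sin(0.0°)) = 5 V
  V4 = 240·(cos(-30.0°) + j·sin(-30.0°)) = 207.8 - j120 V
Step 2 — Sum components: V_total = 534.6 - j121.1 V.
Step 3 — Convert to polar: |V_total| = 548.1 V, ∠V_total = -12.8°.

V_total = 548.1∠-12.8° V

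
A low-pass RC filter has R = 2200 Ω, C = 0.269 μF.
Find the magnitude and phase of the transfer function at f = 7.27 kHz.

Step 1 — Angular frequency: ω = 2π·7270 = 4.568e+04 rad/s.
Step 2 — Transfer function: H(jω) = 1/(1 + jωRC).
Step 3 — Denominator: 1 + jωRC = 1 + j·4.568e+04·2200·2.69e-07 = 1 + j27.03.
Step 4 — H = 0.001367 - j0.03694.
Step 5 — Magnitude: |H| = 0.03697 (-28.6 dB); phase: φ = -87.9°.

|H| = 0.03697 (-28.6 dB), φ = -87.9°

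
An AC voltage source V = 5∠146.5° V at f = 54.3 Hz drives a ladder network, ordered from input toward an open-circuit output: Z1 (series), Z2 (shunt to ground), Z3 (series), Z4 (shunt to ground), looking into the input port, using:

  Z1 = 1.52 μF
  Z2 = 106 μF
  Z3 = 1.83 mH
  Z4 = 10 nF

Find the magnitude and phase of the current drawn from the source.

Step 1 — Angular frequency: ω = 2π·f = 2π·54.3 = 341.2 rad/s.
Step 2 — Component impedances:
  Z1: Z = 1/(jωC) = -j/(ω·C) = 0 - j1928 Ω
  Z2: Z = 1/(jωC) = -j/(ω·C) = 0 - j27.65 Ω
  Z3: Z = jωL = j·341.2·0.00183 = 0 + j0.6244 Ω
  Z4: Z = 1/(jωC) = -j/(ω·C) = 0 - j2.931e+05 Ω
Step 3 — Ladder network (open output): work backward from the far end, alternating series and parallel combinations. Z_in = 0 - j1956 Ω = 1956∠-90.0° Ω.
Step 4 — Source phasor: V = 5∠146.5° V = -4.169 + j2.76 V.
Step 5 — Ohm's law: I = V / Z_total = (-4.169 + j2.76) / (0 - j1956) = -0.001411 - j0.002132 A.
Step 6 — Convert to polar: |I| = 0.002556 A, ∠I = -123.5°.

I = 0.002556∠-123.5° A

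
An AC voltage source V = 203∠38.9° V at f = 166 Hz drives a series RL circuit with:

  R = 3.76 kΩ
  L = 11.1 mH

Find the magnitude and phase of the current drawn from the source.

Step 1 — Angular frequency: ω = 2π·f = 2π·166 = 1043 rad/s.
Step 2 — Component impedances:
  R: Z = R = 3760 Ω
  L: Z = jωL = j·1043·0.0111 = 0 + j11.58 Ω
Step 3 — Series combination: Z_total = R + L = 3760 + j11.58 Ω = 3760∠0.2° Ω.
Step 4 — Source phasor: V = 203∠38.9° V = 158 + j127.5 V.
Step 5 — Ohm's law: I = V / Z_total = (158 + j127.5) / (3760 + j11.58) = 0.04212 + j0.03377 A.
Step 6 — Convert to polar: |I| = 0.05399 A, ∠I = 38.7°.

I = 0.05399∠38.7° A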